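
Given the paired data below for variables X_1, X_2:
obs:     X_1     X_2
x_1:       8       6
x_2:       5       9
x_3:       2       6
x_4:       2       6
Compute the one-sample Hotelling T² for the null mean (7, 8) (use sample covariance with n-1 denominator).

Step 1 — sample mean vector:
  mean(X_1) = (8 + 5 + 2 + 2) / 4 = 17/4 = 4.25
  mean(X_2) = (6 + 9 + 6 + 6) / 4 = 27/4 = 6.75
  x̄ = (4.25, 6.75),  deviation x̄ - mu_0 = (4.25, 6.75) - (7, 8) = (-2.75, -1.25).

Step 2 — sample covariance matrix, S[i,j] = (1/(n-1)) · Σ_k (x_{k,i} - mean_i) · (x_{k,j} - mean_j), divisor n-1 = 3:
  S[X_1,X_1] = ((3.75)·(3.75) + (0.75)·(0.75) + (-2.25)·(-2.25) + (-2.25)·(-2.25)) / 3 = 24.75/3 = 8.25
  S[X_1,X_2] = ((3.75)·(-0.75) + (0.75)·(2.25) + (-2.25)·(-0.75) + (-2.25)·(-0.75)) / 3 = 2.25/3 = 0.75
  S[X_2,X_2] = ((-0.75)·(-0.75) + (2.25)·(2.25) + (-0.75)·(-0.75) + (-0.75)·(-0.75)) / 3 = 6.75/3 = 2.25
  S = [[8.25, 0.75],
 [0.75, 2.25]].

Step 3 — invert S. det(S) = 8.25·2.25 - (0.75)² = 18.
  S^{-1} = (1/det) · [[d, -b], [-b, a]] = [[0.125, -0.0417],
 [-0.0417, 0.4583]].

Step 4 — quadratic form (x̄ - mu_0)^T · S^{-1} · (x̄ - mu_0):
  S^{-1} · (x̄ - mu_0) = (-0.2917, -0.4583),
  (x̄ - mu_0)^T · [...] = (-2.75)·(-0.2917) + (-1.25)·(-0.4583) = 1.375.

Step 5 — scale by n: T² = 4 · 1.375 = 5.5.

T² ≈ 5.5


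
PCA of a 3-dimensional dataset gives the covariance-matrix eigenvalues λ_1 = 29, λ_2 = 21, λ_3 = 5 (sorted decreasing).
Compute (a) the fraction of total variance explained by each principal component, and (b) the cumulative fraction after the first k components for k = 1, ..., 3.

Step 1 — total variance = trace(Sigma) = Σ λ_i = 29 + 21 + 5 = 55.

Step 2 — fraction explained by component i = λ_i / Σ λ:
  PC1: 29/55 = 0.5273
  PC2: 21/55 = 0.3818
  PC3: 5/55 = 0.0909

Step 3 — cumulative fraction after k components = (λ_1 + ... + λ_k) / Σ λ:
  k = 1: 29/55 = 0.5273
  k = 2: (29 + 21)/55 = 50/55 = 0.9091
  k = 3: (29 + 21 + 5)/55 = 55/55 = 1

Summary (fraction, with percent):

explained: PC1 0.5273 (52.73%), PC2 0.3818 (38.18%), PC3 0.0909 (9.09%);  cumulative: 0.5273, 0.9091, 1


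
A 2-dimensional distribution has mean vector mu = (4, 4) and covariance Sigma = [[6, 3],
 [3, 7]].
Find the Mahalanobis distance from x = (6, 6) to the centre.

Step 1 — centre the observation: (x - mu) = (2, 2).

Step 2 — invert Sigma. det(Sigma) = 6·7 - (3)² = 33.
  Sigma^{-1} = (1/det) · [[d, -b], [-b, a]] = [[0.2121, -0.0909],
 [-0.0909, 0.1818]].

Step 3 — form the quadratic (x - mu)^T · Sigma^{-1} · (x - mu):
  Sigma^{-1} · (x - mu) = (0.2424, 0.1818).
  (x - mu)^T · [Sigma^{-1} · (x - mu)] = (2)·(0.2424) + (2)·(0.1818) = 0.8485.

Step 4 — take square root: d = √(0.8485) ≈ 0.9211.

d(x, mu) = √(0.8485) ≈ 0.9211


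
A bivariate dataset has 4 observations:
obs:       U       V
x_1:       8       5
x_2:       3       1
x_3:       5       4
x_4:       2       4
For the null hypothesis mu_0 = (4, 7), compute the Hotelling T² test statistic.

Step 1 — sample mean vector:
  mean(U) = (8 + 3 + 5 + 2) / 4 = 18/4 = 4.5
  mean(V) = (5 + 1 + 4 + 4) / 4 = 14/4 = 3.5
  x̄ = (4.5, 3.5),  deviation x̄ - mu_0 = (4.5, 3.5) - (4, 7) = (0.5, -3.5).

Step 2 — sample covariance matrix, S[i,j] = (1/(n-1)) · Σ_k (x_{k,i} - mean_i) · (x_{k,j} - mean_j), divisor n-1 = 3:
  S[U,U] = ((3.5)·(3.5) + (-1.5)·(-1.5) + (0.5)·(0.5) + (-2.5)·(-2.5)) / 3 = 21/3 = 7
  S[U,V] = ((3.5)·(1.5) + (-1.5)·(-2.5) + (0.5)·(0.5) + (-2.5)·(0.5)) / 3 = 8/3 = 2.6667
  S[V,V] = ((1.5)·(1.5) + (-2.5)·(-2.5) + (0.5)·(0.5) + (0.5)·(0.5)) / 3 = 9/3 = 3
  S = [[7, 2.6667],
 [2.6667, 3]].

Step 3 — invert S. det(S) = 7·3 - (2.6667)² = 13.8889.
  S^{-1} = (1/det) · [[d, -b], [-b, a]] = [[0.216, -0.192],
 [-0.192, 0.504]].

Step 4 — quadratic form (x̄ - mu_0)^T · S^{-1} · (x̄ - mu_0):
  S^{-1} · (x̄ - mu_0) = (0.78, -1.86),
  (x̄ - mu_0)^T · [...] = (0.5)·(0.78) + (-3.5)·(-1.86) = 6.9.

Step 5 — scale by n: T² = 4 · 6.9 = 27.6.

T² ≈ 27.6


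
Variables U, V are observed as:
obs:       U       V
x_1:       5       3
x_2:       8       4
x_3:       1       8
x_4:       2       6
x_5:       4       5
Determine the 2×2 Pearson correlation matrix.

Step 1 — column means:
  mean(U) = (5 + 8 + 1 + 2 + 4) / 5 = 20/5 = 4
  mean(V) = (3 + 4 + 8 + 6 + 5) / 5 = 26/5 = 5.2

Step 2 — sample variances and covariances s[i,j] = (1/(n-1)) · Σ_k (x_{k,i} - mean_i) · (x_{k,j} - mean_j), with n-1 = 4:
  s[U,U] = ((1)·(1) + (4)·(4) + (-3)·(-3) + (-2)·(-2) + (0)·(0)) / 4 = 30/4 = 7.5
  s[U,V] = ((1)·(-2.2) + (4)·(-1.2) + (-3)·(2.8) + (-2)·(0.8) + (0)·(-0.2)) / 4 = -17/4 = -4.25
  s[V,V] = ((-2.2)·(-2.2) + (-1.2)·(-1.2) + (2.8)·(2.8) + (0.8)·(0.8) + (-0.2)·(-0.2)) / 4 = 14.8/4 = 3.7
  Sample standard deviations s_i = √(s[i,i]):
  s(U) = √(7.5) = 2.7386
  s(V) = √(3.7) = 1.9235

Step 3 — r_{ij} = s_{ij} / (s_i · s_j):
  r[U,U] = 1 (diagonal).
  r[U,V] = -4.25 / (2.7386 · 1.9235) = -4.25 / 5.2678 = -0.8068
  r[V,V] = 1 (diagonal).

R is symmetric with unit diagonal. Assembling:

R = [[1, -0.8068],
 [-0.8068, 1]]


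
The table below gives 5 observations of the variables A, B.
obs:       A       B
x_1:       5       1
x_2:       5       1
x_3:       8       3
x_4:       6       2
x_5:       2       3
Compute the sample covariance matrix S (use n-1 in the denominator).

Step 1 — column means:
  mean(A) = (5 + 5 + 8 + 6 + 2) / 5 = 26/5 = 5.2
  mean(B) = (1 + 1 + 3 + 2 + 3) / 5 = 10/5 = 2

Step 2 — sample covariance S[i,j] = (1/(n-1)) · Σ_k (x_{k,i} - mean_i) · (x_{k,j} - mean_j), with n-1 = 4.
  S[A,A] = ((-0.2)·(-0.2) + (-0.2)·(-0.2) + (2.8)·(2.8) + (0.8)·(0.8) + (-3.2)·(-3.2)) / 4 = 18.8/4 = 4.7
  S[A,B] = ((-0.2)·(-1) + (-0.2)·(-1) + (2.8)·(1) + (0.8)·(0) + (-3.2)·(1)) / 4 = 0/4 = 0
  S[B,B] = ((-1)·(-1) + (-1)·(-1) + (1)·(1) + (0)·(0) + (1)·(1)) / 4 = 4/4 = 1

S is symmetric (S[j,i] = S[i,j]). Assembling:

S = [[4.7, 0],
 [0, 1]]


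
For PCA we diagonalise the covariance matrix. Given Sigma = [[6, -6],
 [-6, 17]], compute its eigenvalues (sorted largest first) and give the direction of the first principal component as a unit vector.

Step 1 — characteristic polynomial of 2×2 Sigma:
  det(Sigma - λI) = λ² - trace · λ + det = 0.
  trace = 6 + 17 = 23, det = 6·17 - (-6)² = 66.
Step 2 — discriminant:
  Δ = trace² - 4·det = 529 - 264 = 265.
Step 3 — eigenvalues:
  λ = (trace ± √Δ)/2 = (23 ± 16.2788)/2,
  λ_1 = 19.6394,  λ_2 = 3.3606.

Step 4 — unit eigenvector for λ_1: solve (Sigma - λ_1 I)v = 0. First row:
  (6 - 19.6394)·v_x + (-6)·v_y = 0, i.e. (-13.6394)·v_x + (-6)·v_y = 0,
  so v ∝ (b, λ_1 - a) = (-6, 13.6394); multiply by -1 so the first entry is positive: u = (6, -13.6394).
  ||u|| = √((6)² + (-13.6394)²) = √(222.0335) ≈ 14.9008,
  v_1 = u/||u|| ≈ (0.4027, -0.9153) (||v_1|| = 1).

λ_1 = 19.6394,  λ_2 = 3.3606;  v_1 ≈ (0.4027, -0.9153)


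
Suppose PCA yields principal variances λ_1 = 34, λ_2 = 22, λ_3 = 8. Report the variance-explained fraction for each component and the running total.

Step 1 — total variance = trace(Sigma) = Σ λ_i = 34 + 22 + 8 = 64.

Step 2 — fraction explained by component i = λ_i / Σ λ:
  PC1: 34/64 = 0.5312
  PC2: 22/64 = 0.3438
  PC3: 8/64 = 0.125

Step 3 — cumulative fraction after k components = (λ_1 + ... + λ_k) / Σ λ:
  k = 1: 34/64 = 0.5312
  k = 2: (34 + 22)/64 = 56/64 = 0.875
  k = 3: (34 + 22 + 8)/64 = 64/64 = 1

Summary (fraction, with percent):

explained: PC1 0.5312 (53.12%), PC2 0.3438 (34.38%), PC3 0.125 (12.5%);  cumulative: 0.5312, 0.875, 1


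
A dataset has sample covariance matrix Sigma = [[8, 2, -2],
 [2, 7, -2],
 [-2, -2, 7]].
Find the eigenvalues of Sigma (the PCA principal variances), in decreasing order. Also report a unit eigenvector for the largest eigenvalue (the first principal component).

Step 1 — characteristic polynomial p(λ) = det(λI - Sigma) = λ³ - tr·λ² + c_1·λ - det, where tr = trace, c_1 = sum of the principal 2×2 minors, det = det(Sigma):
  tr = 8 + 7 + 7 = 22,
  c_1 = (8·7 - (2)²) + (8·7 - (-2)²) + (7·7 - (-2)²) = 52 + 52 + 45 = 149,
  det = 8·(7·7 - (-2)²) - (2)·((2)·7 - (-2)·(-2)) + (-2)·((2)·(-2) - 7·(-2)) = 8·(45) - (2)·(10) + (-2)·(10) = 320.
  So p(λ) = λ³ - 22λ² + 149λ - 320.
Step 2 — look for an integer root (rational root theorem: any rational root is an integer divisor of 320). Testing λ = 5:
  p(5) = 125 - 550 + 745 - 320 = 0  ✓
  Dividing out (λ - 5): p(λ) = (λ - 5)(λ² - 17λ + 64).
Step 3 — remaining eigenvalues from the quadratic λ² - 17λ + 64 = 0:
  Δ = 17² - 4·64 = 289 - 256 = 33,  λ = (17 ± √33)/2 = (17 ± 5.7446)/2 ≈ 11.3723 or 5.6277.
  Sorted: λ_1 = 11.3723,  λ_2 = 5.6277,  λ_3 = 5  (check: sum = 22 = tr ✓).

Step 4 — unit eigenvector for λ_1 ≈ 11.3723: v spans the null space of (Sigma - λ_1 I), whose rows are
  r_1 = (-3.3723, 2, -2),  r_2 = (2, -4.3723, -2),  r_3 = (-2, -2, -4.3723).
  v is orthogonal to every row, so take v ∝ r_1 × r_2 = ((2)·(-2) - (-2)·(-4.3723), (-2)·(2) - (-3.3723)·(-2), (-3.3723)·(-4.3723) - (2)·(2)) ≈ (-12.7446, -10.7446, 10.7446).
  Rescale (multiply by -1 so the first nonzero entry is positive): u = (12.7446, 10.7446, -10.7446).
  ||u|| = √((12.7446)² + (10.7446)² + (-10.7446)²) = √(393.3151) ≈ 19.8322,  v_1 = u/||u|| ≈ (0.6426, 0.5418, -0.5418) (||v_1|| = 1).

λ_1 = 11.3723,  λ_2 = 5.6277,  λ_3 = 5;  v_1 ≈ (0.6426, 0.5418, -0.5418)


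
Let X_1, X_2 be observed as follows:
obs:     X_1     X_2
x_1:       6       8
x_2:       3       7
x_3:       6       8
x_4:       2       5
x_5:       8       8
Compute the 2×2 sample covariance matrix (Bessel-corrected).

Step 1 — column means:
  mean(X_1) = (6 + 3 + 6 + 2 + 8) / 5 = 25/5 = 5
  mean(X_2) = (8 + 7 + 8 + 5 + 8) / 5 = 36/5 = 7.2

Step 2 — sample covariance S[i,j] = (1/(n-1)) · Σ_k (x_{k,i} - mean_i) · (x_{k,j} - mean_j), with n-1 = 4.
  S[X_1,X_1] = ((1)·(1) + (-2)·(-2) + (1)·(1) + (-3)·(-3) + (3)·(3)) / 4 = 24/4 = 6
  S[X_1,X_2] = ((1)·(0.8) + (-2)·(-0.2) + (1)·(0.8) + (-3)·(-2.2) + (3)·(0.8)) / 4 = 11/4 = 2.75
  S[X_2,X_2] = ((0.8)·(0.8) + (-0.2)·(-0.2) + (0.8)·(0.8) + (-2.2)·(-2.2) + (0.8)·(0.8)) / 4 = 6.8/4 = 1.7

S is symmetric (S[j,i] = S[i,j]). Assembling:

S = [[6, 2.75],
 [2.75, 1.7]]


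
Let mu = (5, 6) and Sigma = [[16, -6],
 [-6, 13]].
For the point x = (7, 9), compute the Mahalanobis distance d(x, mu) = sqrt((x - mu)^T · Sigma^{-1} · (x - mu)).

Step 1 — centre the observation: (x - mu) = (2, 3).

Step 2 — invert Sigma. det(Sigma) = 16·13 - (-6)² = 172.
  Sigma^{-1} = (1/det) · [[d, -b], [-b, a]] = [[0.0756, 0.0349],
 [0.0349, 0.093]].

Step 3 — form the quadratic (x - mu)^T · Sigma^{-1} · (x - mu):
  Sigma^{-1} · (x - mu) = (0.2558, 0.3488).
  (x - mu)^T · [Sigma^{-1} · (x - mu)] = (2)·(0.2558) + (3)·(0.3488) = 1.5581.

Step 4 — take square root: d = √(1.5581) ≈ 1.2483.

d(x, mu) = √(1.5581) ≈ 1.2483


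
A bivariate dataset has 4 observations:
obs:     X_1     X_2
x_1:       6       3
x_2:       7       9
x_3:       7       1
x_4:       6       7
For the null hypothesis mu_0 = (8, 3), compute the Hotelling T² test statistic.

Step 1 — sample mean vector:
  mean(X_1) = (6 + 7 + 7 + 6) / 4 = 26/4 = 6.5
  mean(X_2) = (3 + 9 + 1 + 7) / 4 = 20/4 = 5
  x̄ = (6.5, 5),  deviation x̄ - mu_0 = (6.5, 5) - (8, 3) = (-1.5, 2).

Step 2 — sample covariance matrix, S[i,j] = (1/(n-1)) · Σ_k (x_{k,i} - mean_i) · (x_{k,j} - mean_j), divisor n-1 = 3:
  S[X_1,X_1] = ((-0.5)·(-0.5) + (0.5)·(0.5) + (0.5)·(0.5) + (-0.5)·(-0.5)) / 3 = 1/3 = 0.3333
  S[X_1,X_2] = ((-0.5)·(-2) + (0.5)·(4) + (0.5)·(-4) + (-0.5)·(2)) / 3 = 0/3 = 0
  S[X_2,X_2] = ((-2)·(-2) + (4)·(4) + (-4)·(-4) + (2)·(2)) / 3 = 40/3 = 13.3333
  S = [[0.3333, 0],
 [0, 13.3333]].

Step 3 — invert S. det(S) = 0.3333·13.3333 - (0)² = 4.4444.
  S^{-1} = (1/det) · [[d, -b], [-b, a]] = [[3, 0],
 [0, 0.075]].

Step 4 — quadratic form (x̄ - mu_0)^T · S^{-1} · (x̄ - mu_0):
  S^{-1} · (x̄ - mu_0) = (-4.5, 0.15),
  (x̄ - mu_0)^T · [...] = (-1.5)·(-4.5) + (2)·(0.15) = 7.05.

Step 5 — scale by n: T² = 4 · 7.05 = 28.2.

T² ≈ 28.2


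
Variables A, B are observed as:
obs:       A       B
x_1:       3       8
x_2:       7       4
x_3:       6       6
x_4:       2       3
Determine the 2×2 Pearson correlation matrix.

Step 1 — column means:
  mean(A) = (3 + 7 + 6 + 2) / 4 = 18/4 = 4.5
  mean(B) = (8 + 4 + 6 + 3) / 4 = 21/4 = 5.25

Step 2 — sample variances and covariances s[i,j] = (1/(n-1)) · Σ_k (x_{k,i} - mean_i) · (x_{k,j} - mean_j), with n-1 = 3:
  s[A,A] = ((-1.5)·(-1.5) + (2.5)·(2.5) + (1.5)·(1.5) + (-2.5)·(-2.5)) / 3 = 17/3 = 5.6667
  s[A,B] = ((-1.5)·(2.75) + (2.5)·(-1.25) + (1.5)·(0.75) + (-2.5)·(-2.25)) / 3 = -0.5/3 = -0.1667
  s[B,B] = ((2.75)·(2.75) + (-1.25)·(-1.25) + (0.75)·(0.75) + (-2.25)·(-2.25)) / 3 = 14.75/3 = 4.9167
  Sample standard deviations s_i = √(s[i,i]):
  s(A) = √(5.6667) = 2.3805
  s(B) = √(4.9167) = 2.2174

Step 3 — r_{ij} = s_{ij} / (s_i · s_j):
  r[A,A] = 1 (diagonal).
  r[A,B] = -0.1667 / (2.3805 · 2.2174) = -0.1667 / 5.2784 = -0.0316
  r[B,B] = 1 (diagonal).

R is symmetric with unit diagonal. Assembling:

R = [[1, -0.0316],
 [-0.0316, 1]]


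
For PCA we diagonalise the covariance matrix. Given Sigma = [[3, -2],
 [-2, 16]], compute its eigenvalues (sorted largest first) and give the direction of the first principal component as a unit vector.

Step 1 — characteristic polynomial of 2×2 Sigma:
  det(Sigma - λI) = λ² - trace · λ + det = 0.
  trace = 3 + 16 = 19, det = 3·16 - (-2)² = 44.
Step 2 — discriminant:
  Δ = trace² - 4·det = 361 - 176 = 185.
Step 3 — eigenvalues:
  λ = (trace ± √Δ)/2 = (19 ± 13.6015)/2,
  λ_1 = 16.3007,  λ_2 = 2.6993.

Step 4 — unit eigenvector for λ_1: solve (Sigma - λ_1 I)v = 0. First row:
  (3 - 16.3007)·v_x + (-2)·v_y = 0, i.e. (-13.3007)·v_x + (-2)·v_y = 0,
  so v ∝ (b, λ_1 - a) = (-2, 13.3007); multiply by -1 so the first entry is positive: u = (2, -13.3007).
  ||u|| = √((2)² + (-13.3007)²) = √(180.9096) ≈ 13.4503,
  v_1 = u/||u|| ≈ (0.1487, -0.9889) (||v_1|| = 1).

λ_1 = 16.3007,  λ_2 = 2.6993;  v_1 ≈ (0.1487, -0.9889)


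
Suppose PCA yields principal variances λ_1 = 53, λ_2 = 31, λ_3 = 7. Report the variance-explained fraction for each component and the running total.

Step 1 — total variance = trace(Sigma) = Σ λ_i = 53 + 31 + 7 = 91.

Step 2 — fraction explained by component i = λ_i / Σ λ:
  PC1: 53/91 = 0.5824
  PC2: 31/91 = 0.3407
  PC3: 7/91 = 0.0769

Step 3 — cumulative fraction after k components = (λ_1 + ... + λ_k) / Σ λ:
  k = 1: 53/91 = 0.5824
  k = 2: (53 + 31)/91 = 84/91 = 0.9231
  k = 3: (53 + 31 + 7)/91 = 91/91 = 1

Summary (fraction, with percent):

explained: PC1 0.5824 (58.24%), PC2 0.3407 (34.07%), PC3 0.0769 (7.69%);  cumulative: 0.5824, 0.9231, 1


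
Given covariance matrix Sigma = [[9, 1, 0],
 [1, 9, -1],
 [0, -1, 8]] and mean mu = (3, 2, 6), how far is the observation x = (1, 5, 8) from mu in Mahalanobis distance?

Step 1 — centre the observation: (x - mu) = (-2, 3, 2).

Step 2 — invert Sigma (cofactor / det for 3×3, or solve directly):
  Sigma^{-1} = [[0.1125, -0.0127, -0.0016],
 [-0.0127, 0.1141, 0.0143],
 [-0.0016, 0.0143, 0.1268]].

Step 3 — form the quadratic (x - mu)^T · Sigma^{-1} · (x - mu):
  Sigma^{-1} · (x - mu) = (-0.2662, 0.3962, 0.2995).
  (x - mu)^T · [Sigma^{-1} · (x - mu)] = (-2)·(-0.2662) + (3)·(0.3962) + (2)·(0.2995) = 2.3201.

Step 4 — take square root: d = √(2.3201) ≈ 1.5232.

d(x, mu) = √(2.3201) ≈ 1.5232


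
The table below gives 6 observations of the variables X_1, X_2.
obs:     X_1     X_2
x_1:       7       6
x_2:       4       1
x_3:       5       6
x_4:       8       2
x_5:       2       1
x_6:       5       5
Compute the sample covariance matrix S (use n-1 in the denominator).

Step 1 — column means:
  mean(X_1) = (7 + 4 + 5 + 8 + 2 + 5) / 6 = 31/6 = 5.1667
  mean(X_2) = (6 + 1 + 6 + 2 + 1 + 5) / 6 = 21/6 = 3.5

Step 2 — sample covariance S[i,j] = (1/(n-1)) · Σ_k (x_{k,i} - mean_i) · (x_{k,j} - mean_j), with n-1 = 5.
  S[X_1,X_1] = ((1.8333)·(1.8333) + (-1.1667)·(-1.1667) + (-0.1667)·(-0.1667) + (2.8333)·(2.8333) + (-3.1667)·(-3.1667) + (-0.1667)·(-0.1667)) / 5 = 22.8333/5 = 4.5667
  S[X_1,X_2] = ((1.8333)·(2.5) + (-1.1667)·(-2.5) + (-0.1667)·(2.5) + (2.8333)·(-1.5) + (-3.1667)·(-2.5) + (-0.1667)·(1.5)) / 5 = 10.5/5 = 2.1
  S[X_2,X_2] = ((2.5)·(2.5) + (-2.5)·(-2.5) + (2.5)·(2.5) + (-1.5)·(-1.5) + (-2.5)·(-2.5) + (1.5)·(1.5)) / 5 = 29.5/5 = 5.9

S is symmetric (S[j,i] = S[i,j]). Assembling:

S = [[4.5667, 2.1],
 [2.1, 5.9]]


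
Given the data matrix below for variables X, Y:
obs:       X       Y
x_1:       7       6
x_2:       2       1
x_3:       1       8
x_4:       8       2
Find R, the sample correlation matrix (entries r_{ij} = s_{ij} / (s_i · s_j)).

Step 1 — column means:
  mean(X) = (7 + 2 + 1 + 8) / 4 = 18/4 = 4.5
  mean(Y) = (6 + 1 + 8 + 2) / 4 = 17/4 = 4.25

Step 2 — sample variances and covariances s[i,j] = (1/(n-1)) · Σ_k (x_{k,i} - mean_i) · (x_{k,j} - mean_j), with n-1 = 3:
  s[X,X] = ((2.5)·(2.5) + (-2.5)·(-2.5) + (-3.5)·(-3.5) + (3.5)·(3.5)) / 3 = 37/3 = 12.3333
  s[X,Y] = ((2.5)·(1.75) + (-2.5)·(-3.25) + (-3.5)·(3.75) + (3.5)·(-2.25)) / 3 = -8.5/3 = -2.8333
  s[Y,Y] = ((1.75)·(1.75) + (-3.25)·(-3.25) + (3.75)·(3.75) + (-2.25)·(-2.25)) / 3 = 32.75/3 = 10.9167
  Sample standard deviations s_i = √(s[i,i]):
  s(X) = √(12.3333) = 3.5119
  s(Y) = √(10.9167) = 3.304

Step 3 — r_{ij} = s_{ij} / (s_i · s_j):
  r[X,X] = 1 (diagonal).
  r[X,Y] = -2.8333 / (3.5119 · 3.304) = -2.8333 / 11.6034 = -0.2442
  r[Y,Y] = 1 (diagonal).

R is symmetric with unit diagonal. Assembling:

R = [[1, -0.2442],
 [-0.2442, 1]]


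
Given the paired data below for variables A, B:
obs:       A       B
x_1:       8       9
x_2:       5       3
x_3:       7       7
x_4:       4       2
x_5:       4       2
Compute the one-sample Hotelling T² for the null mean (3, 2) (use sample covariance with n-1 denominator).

Step 1 — sample mean vector:
  mean(A) = (8 + 5 + 7 + 4 + 4) / 5 = 28/5 = 5.6
  mean(B) = (9 + 3 + 7 + 2 + 2) / 5 = 23/5 = 4.6
  x̄ = (5.6, 4.6),  deviation x̄ - mu_0 = (5.6, 4.6) - (3, 2) = (2.6, 2.6).

Step 2 — sample covariance matrix, S[i,j] = (1/(n-1)) · Σ_k (x_{k,i} - mean_i) · (x_{k,j} - mean_j), divisor n-1 = 4:
  S[A,A] = ((2.4)·(2.4) + (-0.6)·(-0.6) + (1.4)·(1.4) + (-1.6)·(-1.6) + (-1.6)·(-1.6)) / 4 = 13.2/4 = 3.3
  S[A,B] = ((2.4)·(4.4) + (-0.6)·(-1.6) + (1.4)·(2.4) + (-1.6)·(-2.6) + (-1.6)·(-2.6)) / 4 = 23.2/4 = 5.8
  S[B,B] = ((4.4)·(4.4) + (-1.6)·(-1.6) + (2.4)·(2.4) + (-2.6)·(-2.6) + (-2.6)·(-2.6)) / 4 = 41.2/4 = 10.3
  S = [[3.3, 5.8],
 [5.8, 10.3]].

Step 3 — invert S. det(S) = 3.3·10.3 - (5.8)² = 0.35.
  S^{-1} = (1/det) · [[d, -b], [-b, a]] = [[29.4286, -16.5714],
 [-16.5714, 9.4286]].

Step 4 — quadratic form (x̄ - mu_0)^T · S^{-1} · (x̄ - mu_0):
  S^{-1} · (x̄ - mu_0) = (33.4286, -18.5714),
  (x̄ - mu_0)^T · [...] = (2.6)·(33.4286) + (2.6)·(-18.5714) = 38.6286.

Step 5 — scale by n: T² = 5 · 38.6286 = 193.1429.

T² ≈ 193.1429


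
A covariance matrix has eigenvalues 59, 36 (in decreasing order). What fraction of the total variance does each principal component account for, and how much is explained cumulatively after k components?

Step 1 — total variance = trace(Sigma) = Σ λ_i = 59 + 36 = 95.

Step 2 — fraction explained by component i = λ_i / Σ λ:
  PC1: 59/95 = 0.6211
  PC2: 36/95 = 0.3789

Step 3 — cumulative fraction after k components = (λ_1 + ... + λ_k) / Σ λ:
  k = 1: 59/95 = 0.6211
  k = 2: (59 + 36)/95 = 95/95 = 1

Summary (fraction, with percent):

explained: PC1 0.6211 (62.11%), PC2 0.3789 (37.89%);  cumulative: 0.6211, 1


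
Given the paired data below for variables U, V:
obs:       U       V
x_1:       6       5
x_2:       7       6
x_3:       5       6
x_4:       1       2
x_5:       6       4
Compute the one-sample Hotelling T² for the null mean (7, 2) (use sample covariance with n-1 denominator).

Step 1 — sample mean vector:
  mean(U) = (6 + 7 + 5 + 1 + 6) / 5 = 25/5 = 5
  mean(V) = (5 + 6 + 6 + 2 + 4) / 5 = 23/5 = 4.6
  x̄ = (5, 4.6),  deviation x̄ - mu_0 = (5, 4.6) - (7, 2) = (-2, 2.6).

Step 2 — sample covariance matrix, S[i,j] = (1/(n-1)) · Σ_k (x_{k,i} - mean_i) · (x_{k,j} - mean_j), divisor n-1 = 4:
  S[U,U] = ((1)·(1) + (2)·(2) + (0)·(0) + (-4)·(-4) + (1)·(1)) / 4 = 22/4 = 5.5
  S[U,V] = ((1)·(0.4) + (2)·(1.4) + (0)·(1.4) + (-4)·(-2.6) + (1)·(-0.6)) / 4 = 13/4 = 3.25
  S[V,V] = ((0.4)·(0.4) + (1.4)·(1.4) + (1.4)·(1.4) + (-2.6)·(-2.6) + (-0.6)·(-0.6)) / 4 = 11.2/4 = 2.8
  S = [[5.5, 3.25],
 [3.25, 2.8]].

Step 3 — invert S. det(S) = 5.5·2.8 - (3.25)² = 4.8375.
  S^{-1} = (1/det) · [[d, -b], [-b, a]] = [[0.5788, -0.6718],
 [-0.6718, 1.137]].

Step 4 — quadratic form (x̄ - mu_0)^T · S^{-1} · (x̄ - mu_0):
  S^{-1} · (x̄ - mu_0) = (-2.9044, 4.2997),
  (x̄ - mu_0)^T · [...] = (-2)·(-2.9044) + (2.6)·(4.2997) = 16.9881.

Step 5 — scale by n: T² = 5 · 16.9881 = 84.9406.

T² ≈ 84.9406


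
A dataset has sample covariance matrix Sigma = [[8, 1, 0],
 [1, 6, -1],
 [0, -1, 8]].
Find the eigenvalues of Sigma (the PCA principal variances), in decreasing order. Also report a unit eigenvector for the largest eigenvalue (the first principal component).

Step 1 — characteristic polynomial p(λ) = det(λI - Sigma) = λ³ - tr·λ² + c_1·λ - det, where tr = trace, c_1 = sum of the principal 2×2 minors, det = det(Sigma):
  tr = 8 + 6 + 8 = 22,
  c_1 = (8·6 - (1)²) + (8·8 - (0)²) + (6·8 - (-1)²) = 47 + 64 + 47 = 158,
  det = 8·(6·8 - (-1)²) - (1)·((1)·8 - (-1)·(0)) + (0)·((1)·(-1) - 6·(0)) = 8·(47) - (1)·(8) + (0)·(-1) = 368.
  So p(λ) = λ³ - 22λ² + 158λ - 368.
Step 2 — look for an integer root (rational root theorem: any rational root is an integer divisor of 368). Testing λ = 8:
  p(8) = 512 - 1408 + 1264 - 368 = 0  ✓
  Dividing out (λ - 8): p(λ) = (λ - 8)(λ² - 14λ + 46).
Step 3 — remaining eigenvalues from the quadratic λ² - 14λ + 46 = 0:
  Δ = 14² - 4·46 = 196 - 184 = 12,  λ = (14 ± √12)/2 = (14 ± 3.4641)/2 ≈ 8.7321 or 5.2679.
  Sorted: λ_1 = 8.7321,  λ_2 = 8,  λ_3 = 5.2679  (check: sum = 22 = tr ✓).

Step 4 — unit eigenvector for λ_1 ≈ 8.7321: v spans the null space of (Sigma - λ_1 I), whose rows are
  r_1 = (-0.7321, 1, 0),  r_2 = (1, -2.7321, -1),  r_3 = (0, -1, -0.7321).
  v is orthogonal to every row, so take v ∝ r_1 × r_2 = ((1)·(-1) - (0)·(-2.7321), (0)·(1) - (-0.7321)·(-1), (-0.7321)·(-2.7321) - (1)·(1)) ≈ (-1, -0.7321, 1).
  Rescale (multiply by -1 so the first nonzero entry is positive): u = (1, 0.7321, -1).
  ||u|| = √((1)² + (0.7321)² + (-1)²) = √(2.5359) ≈ 1.5925,  v_1 = u/||u|| ≈ (0.628, 0.4597, -0.628) (||v_1|| = 1).

λ_1 = 8.7321,  λ_2 = 8,  λ_3 = 5.2679;  v_1 ≈ (0.628, 0.4597, -0.628)


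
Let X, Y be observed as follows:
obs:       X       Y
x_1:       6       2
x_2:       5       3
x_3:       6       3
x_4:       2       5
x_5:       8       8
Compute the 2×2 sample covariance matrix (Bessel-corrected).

Step 1 — column means:
  mean(X) = (6 + 5 + 6 + 2 + 8) / 5 = 27/5 = 5.4
  mean(Y) = (2 + 3 + 3 + 5 + 8) / 5 = 21/5 = 4.2

Step 2 — sample covariance S[i,j] = (1/(n-1)) · Σ_k (x_{k,i} - mean_i) · (x_{k,j} - mean_j), with n-1 = 4.
  S[X,X] = ((0.6)·(0.6) + (-0.4)·(-0.4) + (0.6)·(0.6) + (-3.4)·(-3.4) + (2.6)·(2.6)) / 4 = 19.2/4 = 4.8
  S[X,Y] = ((0.6)·(-2.2) + (-0.4)·(-1.2) + (0.6)·(-1.2) + (-3.4)·(0.8) + (2.6)·(3.8)) / 4 = 5.6/4 = 1.4
  S[Y,Y] = ((-2.2)·(-2.2) + (-1.2)·(-1.2) + (-1.2)·(-1.2) + (0.8)·(0.8) + (3.8)·(3.8)) / 4 = 22.8/4 = 5.7

S is symmetric (S[j,i] = S[i,j]). Assembling:

S = [[4.8, 1.4],
 [1.4, 5.7]]


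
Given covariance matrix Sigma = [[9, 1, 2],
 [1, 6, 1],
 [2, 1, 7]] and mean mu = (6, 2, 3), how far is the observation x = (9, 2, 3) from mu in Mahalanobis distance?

Step 1 — centre the observation: (x - mu) = (3, 0, 0).

Step 2 — invert Sigma (cofactor / det for 3×3, or solve directly):
  Sigma^{-1} = [[0.1199, -0.0146, -0.0322],
 [-0.0146, 0.1725, -0.0205],
 [-0.0322, -0.0205, 0.155]].

Step 3 — form the quadratic (x - mu)^T · Sigma^{-1} · (x - mu):
  Sigma^{-1} · (x - mu) = (0.3596, -0.0439, -0.0965).
  (x - mu)^T · [Sigma^{-1} · (x - mu)] = (3)·(0.3596) + (0)·(-0.0439) + (0)·(-0.0965) = 1.0789.

Step 4 — take square root: d = √(1.0789) ≈ 1.0387.

d(x, mu) = √(1.0789) ≈ 1.0387


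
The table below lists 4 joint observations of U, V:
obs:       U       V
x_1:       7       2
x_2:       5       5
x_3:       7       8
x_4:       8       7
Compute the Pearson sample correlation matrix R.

Step 1 — column means:
  mean(U) = (7 + 5 + 7 + 8) / 4 = 27/4 = 6.75
  mean(V) = (2 + 5 + 8 + 7) / 4 = 22/4 = 5.5

Step 2 — sample variances and covariances s[i,j] = (1/(n-1)) · Σ_k (x_{k,i} - mean_i) · (x_{k,j} - mean_j), with n-1 = 3:
  s[U,U] = ((0.25)·(0.25) + (-1.75)·(-1.75) + (0.25)·(0.25) + (1.25)·(1.25)) / 3 = 4.75/3 = 1.5833
  s[U,V] = ((0.25)·(-3.5) + (-1.75)·(-0.5) + (0.25)·(2.5) + (1.25)·(1.5)) / 3 = 2.5/3 = 0.8333
  s[V,V] = ((-3.5)·(-3.5) + (-0.5)·(-0.5) + (2.5)·(2.5) + (1.5)·(1.5)) / 3 = 21/3 = 7
  Sample standard deviations s_i = √(s[i,i]):
  s(U) = √(1.5833) = 1.2583
  s(V) = √(7) = 2.6458

Step 3 — r_{ij} = s_{ij} / (s_i · s_j):
  r[U,U] = 1 (diagonal).
  r[U,V] = 0.8333 / (1.2583 · 2.6458) = 0.8333 / 3.3292 = 0.2503
  r[V,V] = 1 (diagonal).

R is symmetric with unit diagonal. Assembling:

R = [[1, 0.2503],
 [0.2503, 1]]


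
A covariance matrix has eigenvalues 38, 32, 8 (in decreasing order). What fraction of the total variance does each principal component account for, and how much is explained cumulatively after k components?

Step 1 — total variance = trace(Sigma) = Σ λ_i = 38 + 32 + 8 = 78.

Step 2 — fraction explained by component i = λ_i / Σ λ:
  PC1: 38/78 = 0.4872
  PC2: 32/78 = 0.4103
  PC3: 8/78 = 0.1026

Step 3 — cumulative fraction after k components = (λ_1 + ... + λ_k) / Σ λ:
  k = 1: 38/78 = 0.4872
  k = 2: (38 + 32)/78 = 70/78 = 0.8974
  k = 3: (38 + 32 + 8)/78 = 78/78 = 1

Summary (fraction, with percent):

explained: PC1 0.4872 (48.72%), PC2 0.4103 (41.03%), PC3 0.1026 (10.26%);  cumulative: 0.4872, 0.8974, 1


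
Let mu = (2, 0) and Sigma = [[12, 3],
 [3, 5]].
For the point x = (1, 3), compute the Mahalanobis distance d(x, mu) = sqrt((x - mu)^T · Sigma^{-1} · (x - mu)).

Step 1 — centre the observation: (x - mu) = (-1, 3).

Step 2 — invert Sigma. det(Sigma) = 12·5 - (3)² = 51.
  Sigma^{-1} = (1/det) · [[d, -b], [-b, a]] = [[0.098, -0.0588],
 [-0.0588, 0.2353]].

Step 3 — form the quadratic (x - mu)^T · Sigma^{-1} · (x - mu):
  Sigma^{-1} · (x - mu) = (-0.2745, 0.7647).
  (x - mu)^T · [Sigma^{-1} · (x - mu)] = (-1)·(-0.2745) + (3)·(0.7647) = 2.5686.

Step 4 — take square root: d = √(2.5686) ≈ 1.6027.

d(x, mu) = √(2.5686) ≈ 1.6027


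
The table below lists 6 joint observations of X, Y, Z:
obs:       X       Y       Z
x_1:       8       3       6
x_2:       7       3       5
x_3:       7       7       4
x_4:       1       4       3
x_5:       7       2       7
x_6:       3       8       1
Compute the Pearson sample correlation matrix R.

Step 1 — column means:
  mean(X) = (8 + 7 + 7 + 1 + 7 + 3) / 6 = 33/6 = 5.5
  mean(Y) = (3 + 3 + 7 + 4 + 2 + 8) / 6 = 27/6 = 4.5
  mean(Z) = (6 + 5 + 4 + 3 + 7 + 1) / 6 = 26/6 = 4.3333

Step 2 — sample variances and covariances s[i,j] = (1/(n-1)) · Σ_k (x_{k,i} - mean_i) · (x_{k,j} - mean_j), with n-1 = 5:
  s[X,X] = ((2.5)·(2.5) + (1.5)·(1.5) + (1.5)·(1.5) + (-4.5)·(-4.5) + (1.5)·(1.5) + (-2.5)·(-2.5)) / 5 = 39.5/5 = 7.9
  s[X,Y] = ((2.5)·(-1.5) + (1.5)·(-1.5) + (1.5)·(2.5) + (-4.5)·(-0.5) + (1.5)·(-2.5) + (-2.5)·(3.5)) / 5 = -12.5/5 = -2.5
  s[X,Z] = ((2.5)·(1.6667) + (1.5)·(0.6667) + (1.5)·(-0.3333) + (-4.5)·(-1.3333) + (1.5)·(2.6667) + (-2.5)·(-3.3333)) / 5 = 23/5 = 4.6
  s[Y,Y] = ((-1.5)·(-1.5) + (-1.5)·(-1.5) + (2.5)·(2.5) + (-0.5)·(-0.5) + (-2.5)·(-2.5) + (3.5)·(3.5)) / 5 = 29.5/5 = 5.9
  s[Y,Z] = ((-1.5)·(1.6667) + (-1.5)·(0.6667) + (2.5)·(-0.3333) + (-0.5)·(-1.3333) + (-2.5)·(2.6667) + (3.5)·(-3.3333)) / 5 = -22/5 = -4.4
  s[Z,Z] = ((1.6667)·(1.6667) + (0.6667)·(0.6667) + (-0.3333)·(-0.3333) + (-1.3333)·(-1.3333) + (2.6667)·(2.6667) + (-3.3333)·(-3.3333)) / 5 = 23.3333/5 = 4.6667
  Sample standard deviations s_i = √(s[i,i]):
  s(X) = √(7.9) = 2.8107
  s(Y) = √(5.9) = 2.429
  s(Z) = √(4.6667) = 2.1602

Step 3 — r_{ij} = s_{ij} / (s_i · s_j):
  r[X,X] = 1 (diagonal).
  r[X,Y] = -2.5 / (2.8107 · 2.429) = -2.5 / 6.8272 = -0.3662
  r[X,Z] = 4.6 / (2.8107 · 2.1602) = 4.6 / 6.0718 = 0.7576
  r[Y,Y] = 1 (diagonal).
  r[Y,Z] = -4.4 / (2.429 · 2.1602) = -4.4 / 5.2472 = -0.8385
  r[Z,Z] = 1 (diagonal).

R is symmetric with unit diagonal. Assembling:

R = [[1, -0.3662, 0.7576],
 [-0.3662, 1, -0.8385],
 [0.7576, -0.8385, 1]]


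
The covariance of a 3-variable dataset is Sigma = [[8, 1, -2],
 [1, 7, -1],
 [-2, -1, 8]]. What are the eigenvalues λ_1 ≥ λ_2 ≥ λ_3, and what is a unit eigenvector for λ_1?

Step 1 — characteristic polynomial p(λ) = det(λI - Sigma) = λ³ - tr·λ² + c_1·λ - det, where tr = trace, c_1 = sum of the principal 2×2 minors, det = det(Sigma):
  tr = 8 + 7 + 8 = 23,
  c_1 = (8·7 - (1)²) + (8·8 - (-2)²) + (7·8 - (-1)²) = 55 + 60 + 55 = 170,
  det = 8·(7·8 - (-1)²) - (1)·((1)·8 - (-1)·(-2)) + (-2)·((1)·(-1) - 7·(-2)) = 8·(55) - (1)·(6) + (-2)·(13) = 408.
  So p(λ) = λ³ - 23λ² + 170λ - 408.
Step 2 — look for an integer root (rational root theorem: any rational root is an integer divisor of 408). Testing λ = 6:
  p(6) = 216 - 828 + 1020 - 408 = 0  ✓
  Dividing out (λ - 6): p(λ) = (λ - 6)(λ² - 17λ + 68).
Step 3 — remaining eigenvalues from the quadratic λ² - 17λ + 68 = 0:
  Δ = 17² - 4·68 = 289 - 272 = 17,  λ = (17 ± √17)/2 = (17 ± 4.1231)/2 ≈ 10.5616 or 6.4384.
  Sorted: λ_1 = 10.5616,  λ_2 = 6.4384,  λ_3 = 6  (check: sum = 23 = tr ✓).

Step 4 — unit eigenvector for λ_1 ≈ 10.5616: v spans the null space of (Sigma - λ_1 I), whose rows are
  r_1 = (-2.5616, 1, -2),  r_2 = (1, -3.5616, -1),  r_3 = (-2, -1, -2.5616).
  v is orthogonal to every row, so take v ∝ r_1 × r_2 = ((1)·(-1) - (-2)·(-3.5616), (-2)·(1) - (-2.5616)·(-1), (-2.5616)·(-3.5616) - (1)·(1)) ≈ (-8.1231, -4.5616, 8.1231).
  Rescale (multiply by -1 so the first nonzero entry is positive): u = (8.1231, 4.5616, -8.1231).
  ||u|| = √((8.1231)² + (4.5616)² + (-8.1231)²) = √(152.7775) ≈ 12.3603,  v_1 = u/||u|| ≈ (0.6572, 0.369, -0.6572) (||v_1|| = 1).

λ_1 = 10.5616,  λ_2 = 6.4384,  λ_3 = 6;  v_1 ≈ (0.6572, 0.369, -0.6572)


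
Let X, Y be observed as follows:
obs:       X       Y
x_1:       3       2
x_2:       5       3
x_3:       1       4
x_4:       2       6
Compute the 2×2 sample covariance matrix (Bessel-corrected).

Step 1 — column means:
  mean(X) = (3 + 5 + 1 + 2) / 4 = 11/4 = 2.75
  mean(Y) = (2 + 3 + 4 + 6) / 4 = 15/4 = 3.75

Step 2 — sample covariance S[i,j] = (1/(n-1)) · Σ_k (x_{k,i} - mean_i) · (x_{k,j} - mean_j), with n-1 = 3.
  S[X,X] = ((0.25)·(0.25) + (2.25)·(2.25) + (-1.75)·(-1.75) + (-0.75)·(-0.75)) / 3 = 8.75/3 = 2.9167
  S[X,Y] = ((0.25)·(-1.75) + (2.25)·(-0.75) + (-1.75)·(0.25) + (-0.75)·(2.25)) / 3 = -4.25/3 = -1.4167
  S[Y,Y] = ((-1.75)·(-1.75) + (-0.75)·(-0.75) + (0.25)·(0.25) + (2.25)·(2.25)) / 3 = 8.75/3 = 2.9167

S is symmetric (S[j,i] = S[i,j]). Assembling:

S = [[2.9167, -1.4167],
 [-1.4167, 2.9167]]


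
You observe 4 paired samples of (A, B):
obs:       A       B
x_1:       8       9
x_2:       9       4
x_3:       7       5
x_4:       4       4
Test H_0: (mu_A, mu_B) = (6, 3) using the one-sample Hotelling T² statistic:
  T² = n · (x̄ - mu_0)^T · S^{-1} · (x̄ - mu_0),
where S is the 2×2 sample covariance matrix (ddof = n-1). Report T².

Step 1 — sample mean vector:
  mean(A) = (8 + 9 + 7 + 4) / 4 = 28/4 = 7
  mean(B) = (9 + 4 + 5 + 4) / 4 = 22/4 = 5.5
  x̄ = (7, 5.5),  deviation x̄ - mu_0 = (7, 5.5) - (6, 3) = (1, 2.5).

Step 2 — sample covariance matrix, S[i,j] = (1/(n-1)) · Σ_k (x_{k,i} - mean_i) · (x_{k,j} - mean_j), divisor n-1 = 3:
  S[A,A] = ((1)·(1) + (2)·(2) + (0)·(0) + (-3)·(-3)) / 3 = 14/3 = 4.6667
  S[A,B] = ((1)·(3.5) + (2)·(-1.5) + (0)·(-0.5) + (-3)·(-1.5)) / 3 = 5/3 = 1.6667
  S[B,B] = ((3.5)·(3.5) + (-1.5)·(-1.5) + (-0.5)·(-0.5) + (-1.5)·(-1.5)) / 3 = 17/3 = 5.6667
  S = [[4.6667, 1.6667],
 [1.6667, 5.6667]].

Step 3 — invert S. det(S) = 4.6667·5.6667 - (1.6667)² = 23.6667.
  S^{-1} = (1/det) · [[d, -b], [-b, a]] = [[0.2394, -0.0704],
 [-0.0704, 0.1972]].

Step 4 — quadratic form (x̄ - mu_0)^T · S^{-1} · (x̄ - mu_0):
  S^{-1} · (x̄ - mu_0) = (0.0634, 0.4225),
  (x̄ - mu_0)^T · [...] = (1)·(0.0634) + (2.5)·(0.4225) = 1.1197.

Step 5 — scale by n: T² = 4 · 1.1197 = 4.4789.

T² ≈ 4.4789


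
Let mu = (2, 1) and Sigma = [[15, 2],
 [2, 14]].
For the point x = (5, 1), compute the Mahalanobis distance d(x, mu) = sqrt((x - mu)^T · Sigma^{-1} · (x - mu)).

Step 1 — centre the observation: (x - mu) = (3, 0).

Step 2 — invert Sigma. det(Sigma) = 15·14 - (2)² = 206.
  Sigma^{-1} = (1/det) · [[d, -b], [-b, a]] = [[0.068, -0.0097],
 [-0.0097, 0.0728]].

Step 3 — form the quadratic (x - mu)^T · Sigma^{-1} · (x - mu):
  Sigma^{-1} · (x - mu) = (0.2039, -0.0291).
  (x - mu)^T · [Sigma^{-1} · (x - mu)] = (3)·(0.2039) + (0)·(-0.0291) = 0.6117.

Step 4 — take square root: d = √(0.6117) ≈ 0.7821.

d(x, mu) = √(0.6117) ≈ 0.7821


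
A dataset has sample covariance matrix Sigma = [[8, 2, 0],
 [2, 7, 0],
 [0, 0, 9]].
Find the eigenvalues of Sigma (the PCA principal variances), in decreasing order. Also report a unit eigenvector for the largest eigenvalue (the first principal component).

Step 1 — characteristic polynomial p(λ) = det(λI - Sigma) = λ³ - tr·λ² + c_1·λ - det, where tr = trace, c_1 = sum of the principal 2×2 minors, det = det(Sigma):
  tr = 8 + 7 + 9 = 24,
  c_1 = (8·7 - (2)²) + (8·9 - (0)²) + (7·9 - (0)²) = 52 + 72 + 63 = 187,
  det = 8·(7·9 - (0)²) - (2)·((2)·9 - (0)·(0)) + (0)·((2)·(0) - 7·(0)) = 8·(63) - (2)·(18) + (0)·(0) = 468.
  So p(λ) = λ³ - 24λ² + 187λ - 468.
Step 2 — look for an integer root (rational root theorem: any rational root is an integer divisor of 468). Testing λ = 9:
  p(9) = 729 - 1944 + 1683 - 468 = 0  ✓
  Dividing out (λ - 9): p(λ) = (λ - 9)(λ² - 15λ + 52).
Step 3 — remaining eigenvalues from the quadratic λ² - 15λ + 52 = 0:
  Δ = 15² - 4·52 = 225 - 208 = 17,  λ = (15 ± √17)/2 = (15 ± 4.1231)/2 ≈ 9.5616 or 5.4384.
  Sorted: λ_1 = 9.5616,  λ_2 = 9,  λ_3 = 5.4384  (check: sum = 24 = tr ✓).

Step 4 — unit eigenvector for λ_1 ≈ 9.5616: v spans the null space of (Sigma - λ_1 I), whose rows are
  r_1 = (-1.5616, 2, 0),  r_2 = (2, -2.5616, 0),  r_3 = (0, 0, -0.5616).
  v is orthogonal to every row, so take v ∝ r_1 × r_3 = ((2)·(-0.5616) - (0)·(0), (0)·(0) - (-1.5616)·(-0.5616), (-1.5616)·(0) - (2)·(0)) ≈ (-1.1231, -0.8769, 0).
  Rescale (multiply by -1 so the first nonzero entry is positive): u = (1.1231, 0.8769, 0).
  ||u|| = √((1.1231)² + (0.8769)² + (0)²) = √(2.0303) ≈ 1.4249,  v_1 = u/||u|| ≈ (0.7882, 0.6154, 0) (||v_1|| = 1).

λ_1 = 9.5616,  λ_2 = 9,  λ_3 = 5.4384;  v_1 ≈ (0.7882, 0.6154, 0)


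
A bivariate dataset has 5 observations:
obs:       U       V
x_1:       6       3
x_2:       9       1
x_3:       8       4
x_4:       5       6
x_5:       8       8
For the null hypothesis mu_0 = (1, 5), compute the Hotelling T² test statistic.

Step 1 — sample mean vector:
  mean(U) = (6 + 9 + 8 + 5 + 8) / 5 = 36/5 = 7.2
  mean(V) = (3 + 1 + 4 + 6 + 8) / 5 = 22/5 = 4.4
  x̄ = (7.2, 4.4),  deviation x̄ - mu_0 = (7.2, 4.4) - (1, 5) = (6.2, -0.6).

Step 2 — sample covariance matrix, S[i,j] = (1/(n-1)) · Σ_k (x_{k,i} - mean_i) · (x_{k,j} - mean_j), divisor n-1 = 4:
  S[U,U] = ((-1.2)·(-1.2) + (1.8)·(1.8) + (0.8)·(0.8) + (-2.2)·(-2.2) + (0.8)·(0.8)) / 4 = 10.8/4 = 2.7
  S[U,V] = ((-1.2)·(-1.4) + (1.8)·(-3.4) + (0.8)·(-0.4) + (-2.2)·(1.6) + (0.8)·(3.6)) / 4 = -5.4/4 = -1.35
  S[V,V] = ((-1.4)·(-1.4) + (-3.4)·(-3.4) + (-0.4)·(-0.4) + (1.6)·(1.6) + (3.6)·(3.6)) / 4 = 29.2/4 = 7.3
  S = [[2.7, -1.35],
 [-1.35, 7.3]].

Step 3 — invert S. det(S) = 2.7·7.3 - (-1.35)² = 17.8875.
  S^{-1} = (1/det) · [[d, -b], [-b, a]] = [[0.4081, 0.0755],
 [0.0755, 0.1509]].

Step 4 — quadratic form (x̄ - mu_0)^T · S^{-1} · (x̄ - mu_0):
  S^{-1} · (x̄ - mu_0) = (2.485, 0.3774),
  (x̄ - mu_0)^T · [...] = (6.2)·(2.485) + (-0.6)·(0.3774) = 15.1804.

Step 5 — scale by n: T² = 5 · 15.1804 = 75.9022.

T² ≈ 75.9022


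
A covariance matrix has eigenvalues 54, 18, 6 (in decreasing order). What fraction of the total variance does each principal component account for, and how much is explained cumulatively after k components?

Step 1 — total variance = trace(Sigma) = Σ λ_i = 54 + 18 + 6 = 78.

Step 2 — fraction explained by component i = λ_i / Σ λ:
  PC1: 54/78 = 0.6923
  PC2: 18/78 = 0.2308
  PC3: 6/78 = 0.0769

Step 3 — cumulative fraction after k components = (λ_1 + ... + λ_k) / Σ λ:
  k = 1: 54/78 = 0.6923
  k = 2: (54 + 18)/78 = 72/78 = 0.9231
  k = 3: (54 + 18 + 6)/78 = 78/78 = 1

Summary (fraction, with percent):

explained: PC1 0.6923 (69.23%), PC2 0.2308 (23.08%), PC3 0.0769 (7.69%);  cumulative: 0.6923, 0.9231, 1


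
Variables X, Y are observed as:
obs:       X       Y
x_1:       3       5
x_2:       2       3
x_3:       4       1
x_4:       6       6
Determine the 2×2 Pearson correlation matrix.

Step 1 — column means:
  mean(X) = (3 + 2 + 4 + 6) / 4 = 15/4 = 3.75
  mean(Y) = (5 + 3 + 1 + 6) / 4 = 15/4 = 3.75

Step 2 — sample variances and covariances s[i,j] = (1/(n-1)) · Σ_k (x_{k,i} - mean_i) · (x_{k,j} - mean_j), with n-1 = 3:
  s[X,X] = ((-0.75)·(-0.75) + (-1.75)·(-1.75) + (0.25)·(0.25) + (2.25)·(2.25)) / 3 = 8.75/3 = 2.9167
  s[X,Y] = ((-0.75)·(1.25) + (-1.75)·(-0.75) + (0.25)·(-2.75) + (2.25)·(2.25)) / 3 = 4.75/3 = 1.5833
  s[Y,Y] = ((1.25)·(1.25) + (-0.75)·(-0.75) + (-2.75)·(-2.75) + (2.25)·(2.25)) / 3 = 14.75/3 = 4.9167
  Sample standard deviations s_i = √(s[i,i]):
  s(X) = √(2.9167) = 1.7078
  s(Y) = √(4.9167) = 2.2174

Step 3 — r_{ij} = s_{ij} / (s_i · s_j):
  r[X,X] = 1 (diagonal).
  r[X,Y] = 1.5833 / (1.7078 · 2.2174) = 1.5833 / 3.7869 = 0.4181
  r[Y,Y] = 1 (diagonal).

R is symmetric with unit diagonal. Assembling:

R = [[1, 0.4181],
 [0.4181, 1]]


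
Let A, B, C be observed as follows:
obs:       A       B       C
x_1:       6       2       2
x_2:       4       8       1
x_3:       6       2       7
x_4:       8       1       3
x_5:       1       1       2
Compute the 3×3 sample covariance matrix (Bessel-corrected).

Step 1 — column means:
  mean(A) = (6 + 4 + 6 + 8 + 1) / 5 = 25/5 = 5
  mean(B) = (2 + 8 + 2 + 1 + 1) / 5 = 14/5 = 2.8
  mean(C) = (2 + 1 + 7 + 3 + 2) / 5 = 15/5 = 3

Step 2 — sample covariance S[i,j] = (1/(n-1)) · Σ_k (x_{k,i} - mean_i) · (x_{k,j} - mean_j), with n-1 = 4.
  S[A,A] = ((1)·(1) + (-1)·(-1) + (1)·(1) + (3)·(3) + (-4)·(-4)) / 4 = 28/4 = 7
  S[A,B] = ((1)·(-0.8) + (-1)·(5.2) + (1)·(-0.8) + (3)·(-1.8) + (-4)·(-1.8)) / 4 = -5/4 = -1.25
  S[A,C] = ((1)·(-1) + (-1)·(-2) + (1)·(4) + (3)·(0) + (-4)·(-1)) / 4 = 9/4 = 2.25
  S[B,B] = ((-0.8)·(-0.8) + (5.2)·(5.2) + (-0.8)·(-0.8) + (-1.8)·(-1.8) + (-1.8)·(-1.8)) / 4 = 34.8/4 = 8.7
  S[B,C] = ((-0.8)·(-1) + (5.2)·(-2) + (-0.8)·(4) + (-1.8)·(0) + (-1.8)·(-1)) / 4 = -11/4 = -2.75
  S[C,C] = ((-1)·(-1) + (-2)·(-2) + (4)·(4) + (0)·(0) + (-1)·(-1)) / 4 = 22/4 = 5.5

S is symmetric (S[j,i] = S[i,j]). Assembling:

S = [[7, -1.25, 2.25],
 [-1.25, 8.7, -2.75],
 [2.25, -2.75, 5.5]]


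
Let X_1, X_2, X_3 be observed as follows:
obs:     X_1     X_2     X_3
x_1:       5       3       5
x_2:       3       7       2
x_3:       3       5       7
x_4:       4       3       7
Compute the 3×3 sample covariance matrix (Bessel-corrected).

Step 1 — column means:
  mean(X_1) = (5 + 3 + 3 + 4) / 4 = 15/4 = 3.75
  mean(X_2) = (3 + 7 + 5 + 3) / 4 = 18/4 = 4.5
  mean(X_3) = (5 + 2 + 7 + 7) / 4 = 21/4 = 5.25

Step 2 — sample covariance S[i,j] = (1/(n-1)) · Σ_k (x_{k,i} - mean_i) · (x_{k,j} - mean_j), with n-1 = 3.
  S[X_1,X_1] = ((1.25)·(1.25) + (-0.75)·(-0.75) + (-0.75)·(-0.75) + (0.25)·(0.25)) / 3 = 2.75/3 = 0.9167
  S[X_1,X_2] = ((1.25)·(-1.5) + (-0.75)·(2.5) + (-0.75)·(0.5) + (0.25)·(-1.5)) / 3 = -4.5/3 = -1.5
  S[X_1,X_3] = ((1.25)·(-0.25) + (-0.75)·(-3.25) + (-0.75)·(1.75) + (0.25)·(1.75)) / 3 = 1.25/3 = 0.4167
  S[X_2,X_2] = ((-1.5)·(-1.5) + (2.5)·(2.5) + (0.5)·(0.5) + (-1.5)·(-1.5)) / 3 = 11/3 = 3.6667
  S[X_2,X_3] = ((-1.5)·(-0.25) + (2.5)·(-3.25) + (0.5)·(1.75) + (-1.5)·(1.75)) / 3 = -9.5/3 = -3.1667
  S[X_3,X_3] = ((-0.25)·(-0.25) + (-3.25)·(-3.25) + (1.75)·(1.75) + (1.75)·(1.75)) / 3 = 16.75/3 = 5.5833

S is symmetric (S[j,i] = S[i,j]). Assembling:

S = [[0.9167, -1.5, 0.4167],
 [-1.5, 3.6667, -3.1667],
 [0.4167, -3.1667, 5.5833]]
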